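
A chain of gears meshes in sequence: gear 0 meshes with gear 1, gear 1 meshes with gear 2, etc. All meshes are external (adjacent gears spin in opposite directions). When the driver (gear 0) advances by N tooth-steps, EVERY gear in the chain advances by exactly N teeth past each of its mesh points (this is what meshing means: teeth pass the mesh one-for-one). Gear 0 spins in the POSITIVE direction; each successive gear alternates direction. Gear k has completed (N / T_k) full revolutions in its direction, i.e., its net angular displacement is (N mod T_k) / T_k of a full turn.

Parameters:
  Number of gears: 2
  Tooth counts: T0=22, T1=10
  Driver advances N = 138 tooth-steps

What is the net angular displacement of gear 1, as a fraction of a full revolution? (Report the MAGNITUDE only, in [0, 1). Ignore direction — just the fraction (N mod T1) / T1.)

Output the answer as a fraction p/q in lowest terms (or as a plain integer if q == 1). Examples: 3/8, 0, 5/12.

Answer: 4/5

Derivation:
Chain of 2 gears, tooth counts: [22, 10]
  gear 0: T0=22, direction=positive, advance = 138 mod 22 = 6 teeth = 6/22 turn
  gear 1: T1=10, direction=negative, advance = 138 mod 10 = 8 teeth = 8/10 turn
Gear 1: 138 mod 10 = 8
Fraction = 8 / 10 = 4/5 (gcd(8,10)=2) = 4/5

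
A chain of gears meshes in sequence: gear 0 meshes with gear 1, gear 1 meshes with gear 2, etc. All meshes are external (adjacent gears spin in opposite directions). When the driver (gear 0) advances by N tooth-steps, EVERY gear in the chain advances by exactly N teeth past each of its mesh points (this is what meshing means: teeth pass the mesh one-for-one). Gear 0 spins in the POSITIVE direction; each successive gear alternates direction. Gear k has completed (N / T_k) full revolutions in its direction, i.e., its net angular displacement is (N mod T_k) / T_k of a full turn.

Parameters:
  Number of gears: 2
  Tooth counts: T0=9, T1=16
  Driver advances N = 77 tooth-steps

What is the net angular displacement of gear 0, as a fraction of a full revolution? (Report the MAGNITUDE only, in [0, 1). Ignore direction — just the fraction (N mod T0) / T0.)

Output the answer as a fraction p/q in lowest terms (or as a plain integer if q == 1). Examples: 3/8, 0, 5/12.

Chain of 2 gears, tooth counts: [9, 16]
  gear 0: T0=9, direction=positive, advance = 77 mod 9 = 5 teeth = 5/9 turn
  gear 1: T1=16, direction=negative, advance = 77 mod 16 = 13 teeth = 13/16 turn
Gear 0: 77 mod 9 = 5
Fraction = 5 / 9 = 5/9 (gcd(5,9)=1) = 5/9

Answer: 5/9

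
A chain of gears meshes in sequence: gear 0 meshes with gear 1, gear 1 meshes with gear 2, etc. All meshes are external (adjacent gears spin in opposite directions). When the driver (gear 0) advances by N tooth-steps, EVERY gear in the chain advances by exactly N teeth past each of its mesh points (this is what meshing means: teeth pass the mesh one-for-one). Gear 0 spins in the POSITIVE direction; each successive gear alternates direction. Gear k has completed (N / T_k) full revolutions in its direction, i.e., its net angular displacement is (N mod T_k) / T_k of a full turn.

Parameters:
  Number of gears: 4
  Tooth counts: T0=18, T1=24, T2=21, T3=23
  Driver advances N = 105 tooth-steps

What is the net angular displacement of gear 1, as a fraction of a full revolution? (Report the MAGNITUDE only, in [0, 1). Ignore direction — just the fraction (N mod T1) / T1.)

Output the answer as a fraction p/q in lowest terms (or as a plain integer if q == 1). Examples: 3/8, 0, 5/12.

Chain of 4 gears, tooth counts: [18, 24, 21, 23]
  gear 0: T0=18, direction=positive, advance = 105 mod 18 = 15 teeth = 15/18 turn
  gear 1: T1=24, direction=negative, advance = 105 mod 24 = 9 teeth = 9/24 turn
  gear 2: T2=21, direction=positive, advance = 105 mod 21 = 0 teeth = 0/21 turn
  gear 3: T3=23, direction=negative, advance = 105 mod 23 = 13 teeth = 13/23 turn
Gear 1: 105 mod 24 = 9
Fraction = 9 / 24 = 3/8 (gcd(9,24)=3) = 3/8

Answer: 3/8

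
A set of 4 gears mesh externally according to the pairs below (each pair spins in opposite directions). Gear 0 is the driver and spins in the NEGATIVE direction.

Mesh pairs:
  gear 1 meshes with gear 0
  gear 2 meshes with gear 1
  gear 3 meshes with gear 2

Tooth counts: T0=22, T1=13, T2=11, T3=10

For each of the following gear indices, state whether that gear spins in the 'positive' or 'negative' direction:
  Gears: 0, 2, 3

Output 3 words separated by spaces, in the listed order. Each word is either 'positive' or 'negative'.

Gear 0 (driver): negative (depth 0)
  gear 1: meshes with gear 0 -> depth 1 -> positive (opposite of gear 0)
  gear 2: meshes with gear 1 -> depth 2 -> negative (opposite of gear 1)
  gear 3: meshes with gear 2 -> depth 3 -> positive (opposite of gear 2)
Queried indices 0, 2, 3 -> negative, negative, positive

Answer: negative negative positive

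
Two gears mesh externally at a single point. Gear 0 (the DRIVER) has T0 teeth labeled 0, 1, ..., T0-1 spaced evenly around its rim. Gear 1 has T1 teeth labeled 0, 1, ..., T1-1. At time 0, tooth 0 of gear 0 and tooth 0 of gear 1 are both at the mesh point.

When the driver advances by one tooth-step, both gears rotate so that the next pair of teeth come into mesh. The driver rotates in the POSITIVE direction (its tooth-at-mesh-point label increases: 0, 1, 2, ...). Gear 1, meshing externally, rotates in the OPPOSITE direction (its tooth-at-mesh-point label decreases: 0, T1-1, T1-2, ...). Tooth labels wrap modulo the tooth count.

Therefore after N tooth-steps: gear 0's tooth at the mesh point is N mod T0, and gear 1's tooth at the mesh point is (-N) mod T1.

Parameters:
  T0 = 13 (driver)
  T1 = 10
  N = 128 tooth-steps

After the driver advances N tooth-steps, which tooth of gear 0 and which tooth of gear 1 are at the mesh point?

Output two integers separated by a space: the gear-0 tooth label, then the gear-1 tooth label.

Answer: 11 2

Derivation:
Gear 0 (driver, T0=13): tooth at mesh = N mod T0
  128 = 9 * 13 + 11, so 128 mod 13 = 11
  gear 0 tooth = 11
Gear 1 (driven, T1=10): tooth at mesh = (-N) mod T1
  128 = 12 * 10 + 8, so 128 mod 10 = 8
  (-128) mod 10 = (-8) mod 10 = 10 - 8 = 2
Mesh after 128 steps: gear-0 tooth 11 meets gear-1 tooth 2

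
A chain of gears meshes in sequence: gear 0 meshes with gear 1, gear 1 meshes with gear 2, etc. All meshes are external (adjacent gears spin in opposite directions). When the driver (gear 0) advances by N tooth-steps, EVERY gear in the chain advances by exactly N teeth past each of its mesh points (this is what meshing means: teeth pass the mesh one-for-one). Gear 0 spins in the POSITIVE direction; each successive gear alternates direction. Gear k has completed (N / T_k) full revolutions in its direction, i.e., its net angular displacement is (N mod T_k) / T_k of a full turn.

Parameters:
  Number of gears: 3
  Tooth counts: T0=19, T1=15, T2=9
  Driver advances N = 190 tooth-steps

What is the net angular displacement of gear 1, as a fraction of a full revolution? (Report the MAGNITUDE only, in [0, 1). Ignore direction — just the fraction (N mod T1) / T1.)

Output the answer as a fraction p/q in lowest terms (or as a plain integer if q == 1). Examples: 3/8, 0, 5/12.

Chain of 3 gears, tooth counts: [19, 15, 9]
  gear 0: T0=19, direction=positive, advance = 190 mod 19 = 0 teeth = 0/19 turn
  gear 1: T1=15, direction=negative, advance = 190 mod 15 = 10 teeth = 10/15 turn
  gear 2: T2=9, direction=positive, advance = 190 mod 9 = 1 teeth = 1/9 turn
Gear 1: 190 mod 15 = 10
Fraction = 10 / 15 = 2/3 (gcd(10,15)=5) = 2/3

Answer: 2/3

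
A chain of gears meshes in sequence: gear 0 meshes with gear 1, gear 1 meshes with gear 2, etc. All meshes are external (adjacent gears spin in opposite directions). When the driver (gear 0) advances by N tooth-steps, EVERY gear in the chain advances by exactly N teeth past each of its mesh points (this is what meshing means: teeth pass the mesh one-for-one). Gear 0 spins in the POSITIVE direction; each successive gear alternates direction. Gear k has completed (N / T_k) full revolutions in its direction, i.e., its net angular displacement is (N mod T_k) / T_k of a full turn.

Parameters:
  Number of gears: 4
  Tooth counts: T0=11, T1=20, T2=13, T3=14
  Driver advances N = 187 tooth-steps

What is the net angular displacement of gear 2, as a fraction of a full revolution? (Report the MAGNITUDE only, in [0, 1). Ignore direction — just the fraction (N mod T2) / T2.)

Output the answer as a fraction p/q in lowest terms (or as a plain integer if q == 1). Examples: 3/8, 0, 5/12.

Answer: 5/13

Derivation:
Chain of 4 gears, tooth counts: [11, 20, 13, 14]
  gear 0: T0=11, direction=positive, advance = 187 mod 11 = 0 teeth = 0/11 turn
  gear 1: T1=20, direction=negative, advance = 187 mod 20 = 7 teeth = 7/20 turn
  gear 2: T2=13, direction=positive, advance = 187 mod 13 = 5 teeth = 5/13 turn
  gear 3: T3=14, direction=negative, advance = 187 mod 14 = 5 teeth = 5/14 turn
Gear 2: 187 mod 13 = 5
Fraction = 5 / 13 = 5/13 (gcd(5,13)=1) = 5/13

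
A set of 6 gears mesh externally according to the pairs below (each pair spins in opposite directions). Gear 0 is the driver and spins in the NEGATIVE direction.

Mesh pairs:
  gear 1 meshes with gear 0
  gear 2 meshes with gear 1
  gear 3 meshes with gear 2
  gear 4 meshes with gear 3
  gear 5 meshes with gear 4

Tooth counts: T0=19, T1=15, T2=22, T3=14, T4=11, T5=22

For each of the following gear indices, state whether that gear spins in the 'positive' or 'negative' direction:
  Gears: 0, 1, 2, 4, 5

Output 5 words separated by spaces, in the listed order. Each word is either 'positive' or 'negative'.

Gear 0 (driver): negative (depth 0)
  gear 1: meshes with gear 0 -> depth 1 -> positive (opposite of gear 0)
  gear 2: meshes with gear 1 -> depth 2 -> negative (opposite of gear 1)
  gear 3: meshes with gear 2 -> depth 3 -> positive (opposite of gear 2)
  gear 4: meshes with gear 3 -> depth 4 -> negative (opposite of gear 3)
  gear 5: meshes with gear 4 -> depth 5 -> positive (opposite of gear 4)
Queried indices 0, 1, 2, 4, 5 -> negative, positive, negative, negative, positive

Answer: negative positive negative negative positive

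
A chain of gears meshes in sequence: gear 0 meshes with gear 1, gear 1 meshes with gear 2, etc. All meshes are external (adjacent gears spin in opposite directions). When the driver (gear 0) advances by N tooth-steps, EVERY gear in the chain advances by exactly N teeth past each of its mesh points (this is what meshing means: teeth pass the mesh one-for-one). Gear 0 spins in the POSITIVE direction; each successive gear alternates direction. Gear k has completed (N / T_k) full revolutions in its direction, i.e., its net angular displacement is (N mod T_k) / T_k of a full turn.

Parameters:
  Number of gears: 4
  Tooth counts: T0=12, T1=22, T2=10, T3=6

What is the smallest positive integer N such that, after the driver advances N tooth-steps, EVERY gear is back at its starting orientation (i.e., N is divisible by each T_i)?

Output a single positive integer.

Gear k returns to start when N is a multiple of T_k.
All gears at start simultaneously when N is a common multiple of [12, 22, 10, 6]; the smallest such N is lcm(12, 22, 10, 6).
Start: lcm = T0 = 12
Fold in T1=22: gcd(12, 22) = 2; lcm(12, 22) = 12 * 22 / 2 = 264 / 2 = 132
Fold in T2=10: gcd(132, 10) = 2; lcm(132, 10) = 132 * 10 / 2 = 1320 / 2 = 660
Fold in T3=6: gcd(660, 6) = 6; lcm(660, 6) = 660 * 6 / 6 = 3960 / 6 = 660
Full cycle length = 660

Answer: 660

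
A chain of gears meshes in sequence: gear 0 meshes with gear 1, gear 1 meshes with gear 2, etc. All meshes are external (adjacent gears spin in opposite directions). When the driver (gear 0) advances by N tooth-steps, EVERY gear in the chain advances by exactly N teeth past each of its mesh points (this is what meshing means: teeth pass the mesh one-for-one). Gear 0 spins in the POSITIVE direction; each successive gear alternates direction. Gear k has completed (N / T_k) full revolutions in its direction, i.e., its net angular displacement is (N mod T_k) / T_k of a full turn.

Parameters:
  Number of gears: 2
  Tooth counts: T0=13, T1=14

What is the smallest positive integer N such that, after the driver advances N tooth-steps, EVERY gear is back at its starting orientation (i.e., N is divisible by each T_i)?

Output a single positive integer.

Gear k returns to start when N is a multiple of T_k.
All gears at start simultaneously when N is a common multiple of [13, 14]; the smallest such N is lcm(13, 14).
Start: lcm = T0 = 13
Fold in T1=14: gcd(13, 14) = 1; lcm(13, 14) = 13 * 14 / 1 = 182 / 1 = 182
Full cycle length = 182

Answer: 182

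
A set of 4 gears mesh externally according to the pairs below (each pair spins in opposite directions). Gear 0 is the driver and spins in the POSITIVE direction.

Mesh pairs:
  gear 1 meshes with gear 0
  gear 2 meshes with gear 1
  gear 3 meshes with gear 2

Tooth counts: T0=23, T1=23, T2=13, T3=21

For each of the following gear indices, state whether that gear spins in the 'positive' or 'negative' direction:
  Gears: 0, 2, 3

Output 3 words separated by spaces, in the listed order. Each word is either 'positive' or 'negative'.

Gear 0 (driver): positive (depth 0)
  gear 1: meshes with gear 0 -> depth 1 -> negative (opposite of gear 0)
  gear 2: meshes with gear 1 -> depth 2 -> positive (opposite of gear 1)
  gear 3: meshes with gear 2 -> depth 3 -> negative (opposite of gear 2)
Queried indices 0, 2, 3 -> positive, positive, negative

Answer: positive positive negative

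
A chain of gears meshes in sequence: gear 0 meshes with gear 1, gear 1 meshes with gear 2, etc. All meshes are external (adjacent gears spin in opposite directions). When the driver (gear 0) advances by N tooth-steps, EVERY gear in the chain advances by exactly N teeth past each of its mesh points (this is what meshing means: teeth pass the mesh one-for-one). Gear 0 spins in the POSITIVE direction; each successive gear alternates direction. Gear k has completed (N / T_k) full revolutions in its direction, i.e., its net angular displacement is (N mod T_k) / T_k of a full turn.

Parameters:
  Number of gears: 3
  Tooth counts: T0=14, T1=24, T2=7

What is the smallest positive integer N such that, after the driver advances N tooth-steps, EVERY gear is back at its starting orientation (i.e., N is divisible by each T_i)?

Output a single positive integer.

Gear k returns to start when N is a multiple of T_k.
All gears at start simultaneously when N is a common multiple of [14, 24, 7]; the smallest such N is lcm(14, 24, 7).
Start: lcm = T0 = 14
Fold in T1=24: gcd(14, 24) = 2; lcm(14, 24) = 14 * 24 / 2 = 336 / 2 = 168
Fold in T2=7: gcd(168, 7) = 7; lcm(168, 7) = 168 * 7 / 7 = 1176 / 7 = 168
Full cycle length = 168

Answer: 168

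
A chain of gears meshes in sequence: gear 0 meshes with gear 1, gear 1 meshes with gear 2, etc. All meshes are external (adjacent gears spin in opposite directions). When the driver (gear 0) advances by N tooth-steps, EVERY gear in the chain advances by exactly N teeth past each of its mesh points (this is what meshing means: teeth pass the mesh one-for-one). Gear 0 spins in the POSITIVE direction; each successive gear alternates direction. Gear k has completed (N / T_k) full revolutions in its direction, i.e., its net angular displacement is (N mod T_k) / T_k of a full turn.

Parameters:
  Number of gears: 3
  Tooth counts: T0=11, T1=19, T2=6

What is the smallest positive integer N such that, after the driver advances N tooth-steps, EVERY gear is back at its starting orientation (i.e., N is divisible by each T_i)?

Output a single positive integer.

Gear k returns to start when N is a multiple of T_k.
All gears at start simultaneously when N is a common multiple of [11, 19, 6]; the smallest such N is lcm(11, 19, 6).
Start: lcm = T0 = 11
Fold in T1=19: gcd(11, 19) = 1; lcm(11, 19) = 11 * 19 / 1 = 209 / 1 = 209
Fold in T2=6: gcd(209, 6) = 1; lcm(209, 6) = 209 * 6 / 1 = 1254 / 1 = 1254
Full cycle length = 1254

Answer: 1254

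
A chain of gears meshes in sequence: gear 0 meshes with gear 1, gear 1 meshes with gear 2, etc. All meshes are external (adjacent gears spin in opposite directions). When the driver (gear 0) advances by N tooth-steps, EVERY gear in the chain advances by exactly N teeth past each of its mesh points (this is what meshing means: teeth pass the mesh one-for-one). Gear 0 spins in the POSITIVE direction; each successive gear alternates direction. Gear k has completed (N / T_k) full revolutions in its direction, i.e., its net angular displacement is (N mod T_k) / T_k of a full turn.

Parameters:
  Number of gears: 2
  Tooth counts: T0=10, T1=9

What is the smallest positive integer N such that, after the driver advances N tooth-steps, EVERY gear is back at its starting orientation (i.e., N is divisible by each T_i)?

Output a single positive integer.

Answer: 90

Derivation:
Gear k returns to start when N is a multiple of T_k.
All gears at start simultaneously when N is a common multiple of [10, 9]; the smallest such N is lcm(10, 9).
Start: lcm = T0 = 10
Fold in T1=9: gcd(10, 9) = 1; lcm(10, 9) = 10 * 9 / 1 = 90 / 1 = 90
Full cycle length = 90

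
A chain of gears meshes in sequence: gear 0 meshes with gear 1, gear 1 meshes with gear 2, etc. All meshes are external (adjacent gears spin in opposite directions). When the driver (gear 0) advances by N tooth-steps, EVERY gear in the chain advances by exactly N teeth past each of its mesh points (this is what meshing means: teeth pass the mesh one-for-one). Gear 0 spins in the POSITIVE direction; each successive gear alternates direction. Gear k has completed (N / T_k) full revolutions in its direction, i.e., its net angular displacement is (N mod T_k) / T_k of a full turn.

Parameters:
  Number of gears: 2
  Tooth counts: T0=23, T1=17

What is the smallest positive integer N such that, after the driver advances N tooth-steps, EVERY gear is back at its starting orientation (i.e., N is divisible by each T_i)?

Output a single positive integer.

Gear k returns to start when N is a multiple of T_k.
All gears at start simultaneously when N is a common multiple of [23, 17]; the smallest such N is lcm(23, 17).
Start: lcm = T0 = 23
Fold in T1=17: gcd(23, 17) = 1; lcm(23, 17) = 23 * 17 / 1 = 391 / 1 = 391
Full cycle length = 391

Answer: 391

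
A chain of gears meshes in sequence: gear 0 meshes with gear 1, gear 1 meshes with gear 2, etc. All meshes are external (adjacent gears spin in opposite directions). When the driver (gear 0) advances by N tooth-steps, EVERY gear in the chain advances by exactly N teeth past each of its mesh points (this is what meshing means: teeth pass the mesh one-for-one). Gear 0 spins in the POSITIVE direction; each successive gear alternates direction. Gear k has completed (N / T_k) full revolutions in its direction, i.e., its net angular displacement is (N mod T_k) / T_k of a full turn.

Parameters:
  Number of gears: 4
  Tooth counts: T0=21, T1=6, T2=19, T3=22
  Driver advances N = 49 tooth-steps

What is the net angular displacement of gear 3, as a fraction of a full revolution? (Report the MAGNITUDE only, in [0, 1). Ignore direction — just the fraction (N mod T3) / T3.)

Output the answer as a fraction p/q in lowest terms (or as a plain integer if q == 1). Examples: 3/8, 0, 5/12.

Answer: 5/22

Derivation:
Chain of 4 gears, tooth counts: [21, 6, 19, 22]
  gear 0: T0=21, direction=positive, advance = 49 mod 21 = 7 teeth = 7/21 turn
  gear 1: T1=6, direction=negative, advance = 49 mod 6 = 1 teeth = 1/6 turn
  gear 2: T2=19, direction=positive, advance = 49 mod 19 = 11 teeth = 11/19 turn
  gear 3: T3=22, direction=negative, advance = 49 mod 22 = 5 teeth = 5/22 turn
Gear 3: 49 mod 22 = 5
Fraction = 5 / 22 = 5/22 (gcd(5,22)=1) = 5/22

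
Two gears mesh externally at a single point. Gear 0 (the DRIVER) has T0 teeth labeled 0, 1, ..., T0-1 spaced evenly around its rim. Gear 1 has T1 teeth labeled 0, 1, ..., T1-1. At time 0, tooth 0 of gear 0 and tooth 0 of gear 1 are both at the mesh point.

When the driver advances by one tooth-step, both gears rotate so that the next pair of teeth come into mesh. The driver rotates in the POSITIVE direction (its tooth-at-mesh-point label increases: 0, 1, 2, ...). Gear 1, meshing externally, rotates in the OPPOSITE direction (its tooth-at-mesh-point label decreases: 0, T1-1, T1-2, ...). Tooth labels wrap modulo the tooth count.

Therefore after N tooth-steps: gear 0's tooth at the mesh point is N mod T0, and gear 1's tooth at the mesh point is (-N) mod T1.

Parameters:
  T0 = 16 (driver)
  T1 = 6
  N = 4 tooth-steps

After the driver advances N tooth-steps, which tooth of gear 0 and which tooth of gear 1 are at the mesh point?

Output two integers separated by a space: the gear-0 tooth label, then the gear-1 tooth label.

Answer: 4 2

Derivation:
Gear 0 (driver, T0=16): tooth at mesh = N mod T0
  4 = 0 * 16 + 4, so 4 mod 16 = 4
  gear 0 tooth = 4
Gear 1 (driven, T1=6): tooth at mesh = (-N) mod T1
  4 = 0 * 6 + 4, so 4 mod 6 = 4
  (-4) mod 6 = (-4) mod 6 = 6 - 4 = 2
Mesh after 4 steps: gear-0 tooth 4 meets gear-1 tooth 2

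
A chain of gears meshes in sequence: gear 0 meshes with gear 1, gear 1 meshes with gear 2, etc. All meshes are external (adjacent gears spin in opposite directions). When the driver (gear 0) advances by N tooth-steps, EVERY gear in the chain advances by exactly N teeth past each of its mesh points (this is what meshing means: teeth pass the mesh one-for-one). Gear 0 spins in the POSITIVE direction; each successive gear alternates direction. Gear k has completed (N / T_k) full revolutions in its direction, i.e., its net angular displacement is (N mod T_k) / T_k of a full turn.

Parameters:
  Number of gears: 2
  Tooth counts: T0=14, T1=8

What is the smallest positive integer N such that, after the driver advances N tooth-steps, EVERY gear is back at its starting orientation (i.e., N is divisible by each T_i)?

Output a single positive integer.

Answer: 56

Derivation:
Gear k returns to start when N is a multiple of T_k.
All gears at start simultaneously when N is a common multiple of [14, 8]; the smallest such N is lcm(14, 8).
Start: lcm = T0 = 14
Fold in T1=8: gcd(14, 8) = 2; lcm(14, 8) = 14 * 8 / 2 = 112 / 2 = 56
Full cycle length = 56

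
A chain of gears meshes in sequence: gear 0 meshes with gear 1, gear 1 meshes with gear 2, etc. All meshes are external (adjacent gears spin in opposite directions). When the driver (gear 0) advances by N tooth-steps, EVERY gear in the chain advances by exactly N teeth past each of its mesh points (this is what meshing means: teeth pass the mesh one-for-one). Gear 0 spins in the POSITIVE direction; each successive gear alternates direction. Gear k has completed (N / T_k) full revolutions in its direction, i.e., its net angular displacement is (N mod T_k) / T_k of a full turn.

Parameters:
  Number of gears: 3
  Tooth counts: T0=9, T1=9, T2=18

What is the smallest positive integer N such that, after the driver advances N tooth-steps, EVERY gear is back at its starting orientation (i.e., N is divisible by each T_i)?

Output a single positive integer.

Answer: 18

Derivation:
Gear k returns to start when N is a multiple of T_k.
All gears at start simultaneously when N is a common multiple of [9, 9, 18]; the smallest such N is lcm(9, 9, 18).
Start: lcm = T0 = 9
Fold in T1=9: gcd(9, 9) = 9; lcm(9, 9) = 9 * 9 / 9 = 81 / 9 = 9
Fold in T2=18: gcd(9, 18) = 9; lcm(9, 18) = 9 * 18 / 9 = 162 / 9 = 18
Full cycle length = 18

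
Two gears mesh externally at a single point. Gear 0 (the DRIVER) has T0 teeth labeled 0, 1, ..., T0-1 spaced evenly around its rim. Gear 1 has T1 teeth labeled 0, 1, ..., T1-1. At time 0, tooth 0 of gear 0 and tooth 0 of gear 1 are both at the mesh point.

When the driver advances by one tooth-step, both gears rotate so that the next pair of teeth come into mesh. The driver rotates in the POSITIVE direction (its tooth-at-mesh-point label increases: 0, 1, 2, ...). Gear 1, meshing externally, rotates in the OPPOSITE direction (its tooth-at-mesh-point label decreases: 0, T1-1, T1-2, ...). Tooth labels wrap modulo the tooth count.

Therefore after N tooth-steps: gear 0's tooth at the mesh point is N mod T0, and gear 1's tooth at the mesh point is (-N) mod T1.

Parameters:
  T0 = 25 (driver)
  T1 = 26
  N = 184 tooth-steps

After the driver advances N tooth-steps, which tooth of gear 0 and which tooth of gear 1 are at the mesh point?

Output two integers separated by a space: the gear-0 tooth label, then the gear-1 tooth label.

Answer: 9 24

Derivation:
Gear 0 (driver, T0=25): tooth at mesh = N mod T0
  184 = 7 * 25 + 9, so 184 mod 25 = 9
  gear 0 tooth = 9
Gear 1 (driven, T1=26): tooth at mesh = (-N) mod T1
  184 = 7 * 26 + 2, so 184 mod 26 = 2
  (-184) mod 26 = (-2) mod 26 = 26 - 2 = 24
Mesh after 184 steps: gear-0 tooth 9 meets gear-1 tooth 24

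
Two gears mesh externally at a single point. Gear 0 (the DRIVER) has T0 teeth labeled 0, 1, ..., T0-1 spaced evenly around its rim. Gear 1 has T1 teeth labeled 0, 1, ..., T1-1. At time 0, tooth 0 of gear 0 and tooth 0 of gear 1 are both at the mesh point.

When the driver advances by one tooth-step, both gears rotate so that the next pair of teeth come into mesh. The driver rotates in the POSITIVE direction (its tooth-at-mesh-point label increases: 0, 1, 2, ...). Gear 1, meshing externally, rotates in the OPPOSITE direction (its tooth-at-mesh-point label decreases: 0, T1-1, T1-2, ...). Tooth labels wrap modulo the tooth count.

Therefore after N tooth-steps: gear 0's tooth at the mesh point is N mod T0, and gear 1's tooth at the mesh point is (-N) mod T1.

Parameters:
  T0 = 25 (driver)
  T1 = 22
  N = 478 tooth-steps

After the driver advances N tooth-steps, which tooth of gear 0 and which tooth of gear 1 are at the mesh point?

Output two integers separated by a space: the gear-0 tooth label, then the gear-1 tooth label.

Gear 0 (driver, T0=25): tooth at mesh = N mod T0
  478 = 19 * 25 + 3, so 478 mod 25 = 3
  gear 0 tooth = 3
Gear 1 (driven, T1=22): tooth at mesh = (-N) mod T1
  478 = 21 * 22 + 16, so 478 mod 22 = 16
  (-478) mod 22 = (-16) mod 22 = 22 - 16 = 6
Mesh after 478 steps: gear-0 tooth 3 meets gear-1 tooth 6

Answer: 3 6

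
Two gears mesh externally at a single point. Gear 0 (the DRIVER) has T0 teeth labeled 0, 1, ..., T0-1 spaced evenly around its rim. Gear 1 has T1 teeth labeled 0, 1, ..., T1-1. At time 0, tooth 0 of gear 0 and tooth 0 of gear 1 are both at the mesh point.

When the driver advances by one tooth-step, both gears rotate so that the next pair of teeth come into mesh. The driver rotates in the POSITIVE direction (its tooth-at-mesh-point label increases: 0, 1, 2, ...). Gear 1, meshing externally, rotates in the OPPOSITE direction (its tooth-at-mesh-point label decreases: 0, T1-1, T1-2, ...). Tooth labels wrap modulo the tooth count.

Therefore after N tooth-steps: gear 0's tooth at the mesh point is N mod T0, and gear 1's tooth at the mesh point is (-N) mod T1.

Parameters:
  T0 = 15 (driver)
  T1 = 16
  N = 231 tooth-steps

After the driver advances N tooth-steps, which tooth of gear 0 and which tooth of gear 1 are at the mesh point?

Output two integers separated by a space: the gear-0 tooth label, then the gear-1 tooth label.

Gear 0 (driver, T0=15): tooth at mesh = N mod T0
  231 = 15 * 15 + 6, so 231 mod 15 = 6
  gear 0 tooth = 6
Gear 1 (driven, T1=16): tooth at mesh = (-N) mod T1
  231 = 14 * 16 + 7, so 231 mod 16 = 7
  (-231) mod 16 = (-7) mod 16 = 16 - 7 = 9
Mesh after 231 steps: gear-0 tooth 6 meets gear-1 tooth 9

Answer: 6 9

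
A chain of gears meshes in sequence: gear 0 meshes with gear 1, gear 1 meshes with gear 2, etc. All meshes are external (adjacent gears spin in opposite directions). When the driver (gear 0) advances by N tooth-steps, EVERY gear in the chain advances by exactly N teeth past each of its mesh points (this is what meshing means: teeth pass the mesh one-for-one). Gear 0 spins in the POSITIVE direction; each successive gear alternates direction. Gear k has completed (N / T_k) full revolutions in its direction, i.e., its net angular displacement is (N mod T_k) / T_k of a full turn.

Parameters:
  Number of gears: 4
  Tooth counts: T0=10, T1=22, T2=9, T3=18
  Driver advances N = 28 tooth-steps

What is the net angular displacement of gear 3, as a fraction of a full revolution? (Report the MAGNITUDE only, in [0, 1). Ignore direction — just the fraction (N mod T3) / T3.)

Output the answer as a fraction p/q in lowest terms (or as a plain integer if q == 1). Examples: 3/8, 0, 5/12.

Answer: 5/9

Derivation:
Chain of 4 gears, tooth counts: [10, 22, 9, 18]
  gear 0: T0=10, direction=positive, advance = 28 mod 10 = 8 teeth = 8/10 turn
  gear 1: T1=22, direction=negative, advance = 28 mod 22 = 6 teeth = 6/22 turn
  gear 2: T2=9, direction=positive, advance = 28 mod 9 = 1 teeth = 1/9 turn
  gear 3: T3=18, direction=negative, advance = 28 mod 18 = 10 teeth = 10/18 turn
Gear 3: 28 mod 18 = 10
Fraction = 10 / 18 = 5/9 (gcd(10,18)=2) = 5/9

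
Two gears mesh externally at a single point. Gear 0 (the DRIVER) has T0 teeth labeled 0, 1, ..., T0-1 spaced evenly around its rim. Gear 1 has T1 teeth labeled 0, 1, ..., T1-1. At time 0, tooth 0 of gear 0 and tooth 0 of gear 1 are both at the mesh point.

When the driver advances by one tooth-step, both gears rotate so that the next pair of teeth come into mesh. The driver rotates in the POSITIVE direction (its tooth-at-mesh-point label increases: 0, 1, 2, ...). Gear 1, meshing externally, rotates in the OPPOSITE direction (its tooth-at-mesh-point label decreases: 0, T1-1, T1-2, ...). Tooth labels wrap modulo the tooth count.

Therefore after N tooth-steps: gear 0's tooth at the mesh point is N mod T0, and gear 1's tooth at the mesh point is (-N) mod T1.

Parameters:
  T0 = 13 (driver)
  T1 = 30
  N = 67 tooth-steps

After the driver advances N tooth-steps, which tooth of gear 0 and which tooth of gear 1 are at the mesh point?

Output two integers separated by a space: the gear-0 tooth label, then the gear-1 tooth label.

Answer: 2 23

Derivation:
Gear 0 (driver, T0=13): tooth at mesh = N mod T0
  67 = 5 * 13 + 2, so 67 mod 13 = 2
  gear 0 tooth = 2
Gear 1 (driven, T1=30): tooth at mesh = (-N) mod T1
  67 = 2 * 30 + 7, so 67 mod 30 = 7
  (-67) mod 30 = (-7) mod 30 = 30 - 7 = 23
Mesh after 67 steps: gear-0 tooth 2 meets gear-1 tooth 23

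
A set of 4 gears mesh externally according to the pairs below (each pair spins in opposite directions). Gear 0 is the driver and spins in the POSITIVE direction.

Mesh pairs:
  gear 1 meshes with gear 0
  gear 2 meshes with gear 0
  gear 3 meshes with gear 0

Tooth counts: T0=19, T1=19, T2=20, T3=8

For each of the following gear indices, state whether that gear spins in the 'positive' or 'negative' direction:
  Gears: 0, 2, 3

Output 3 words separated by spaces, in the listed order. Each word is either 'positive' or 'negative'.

Answer: positive negative negative

Derivation:
Gear 0 (driver): positive (depth 0)
  gear 1: meshes with gear 0 -> depth 1 -> negative (opposite of gear 0)
  gear 2: meshes with gear 0 -> depth 1 -> negative (opposite of gear 0)
  gear 3: meshes with gear 0 -> depth 1 -> negative (opposite of gear 0)
Queried indices 0, 2, 3 -> positive, negative, negative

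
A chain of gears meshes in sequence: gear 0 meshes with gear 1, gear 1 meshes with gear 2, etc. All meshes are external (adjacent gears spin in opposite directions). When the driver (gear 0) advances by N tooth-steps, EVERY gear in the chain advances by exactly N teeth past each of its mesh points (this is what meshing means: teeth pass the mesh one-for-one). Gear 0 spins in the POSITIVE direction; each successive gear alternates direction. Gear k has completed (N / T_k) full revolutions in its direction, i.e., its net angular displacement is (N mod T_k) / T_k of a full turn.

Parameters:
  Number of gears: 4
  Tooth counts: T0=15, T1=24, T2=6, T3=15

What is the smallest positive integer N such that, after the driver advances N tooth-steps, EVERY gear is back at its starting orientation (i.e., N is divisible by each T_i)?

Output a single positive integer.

Gear k returns to start when N is a multiple of T_k.
All gears at start simultaneously when N is a common multiple of [15, 24, 6, 15]; the smallest such N is lcm(15, 24, 6, 15).
Start: lcm = T0 = 15
Fold in T1=24: gcd(15, 24) = 3; lcm(15, 24) = 15 * 24 / 3 = 360 / 3 = 120
Fold in T2=6: gcd(120, 6) = 6; lcm(120, 6) = 120 * 6 / 6 = 720 / 6 = 120
Fold in T3=15: gcd(120, 15) = 15; lcm(120, 15) = 120 * 15 / 15 = 1800 / 15 = 120
Full cycle length = 120

Answer: 120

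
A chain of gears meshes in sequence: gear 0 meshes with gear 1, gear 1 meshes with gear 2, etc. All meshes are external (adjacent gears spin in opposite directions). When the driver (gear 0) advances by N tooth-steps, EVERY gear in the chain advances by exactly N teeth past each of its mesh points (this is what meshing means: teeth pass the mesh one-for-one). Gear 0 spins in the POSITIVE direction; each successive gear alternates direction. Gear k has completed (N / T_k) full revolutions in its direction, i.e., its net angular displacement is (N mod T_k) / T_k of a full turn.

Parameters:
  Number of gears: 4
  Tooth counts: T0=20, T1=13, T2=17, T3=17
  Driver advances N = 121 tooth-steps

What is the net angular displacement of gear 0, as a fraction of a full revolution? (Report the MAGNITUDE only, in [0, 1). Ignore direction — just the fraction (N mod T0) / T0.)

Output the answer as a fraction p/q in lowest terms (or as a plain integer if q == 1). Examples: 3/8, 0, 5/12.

Chain of 4 gears, tooth counts: [20, 13, 17, 17]
  gear 0: T0=20, direction=positive, advance = 121 mod 20 = 1 teeth = 1/20 turn
  gear 1: T1=13, direction=negative, advance = 121 mod 13 = 4 teeth = 4/13 turn
  gear 2: T2=17, direction=positive, advance = 121 mod 17 = 2 teeth = 2/17 turn
  gear 3: T3=17, direction=negative, advance = 121 mod 17 = 2 teeth = 2/17 turn
Gear 0: 121 mod 20 = 1
Fraction = 1 / 20 = 1/20 (gcd(1,20)=1) = 1/20

Answer: 1/20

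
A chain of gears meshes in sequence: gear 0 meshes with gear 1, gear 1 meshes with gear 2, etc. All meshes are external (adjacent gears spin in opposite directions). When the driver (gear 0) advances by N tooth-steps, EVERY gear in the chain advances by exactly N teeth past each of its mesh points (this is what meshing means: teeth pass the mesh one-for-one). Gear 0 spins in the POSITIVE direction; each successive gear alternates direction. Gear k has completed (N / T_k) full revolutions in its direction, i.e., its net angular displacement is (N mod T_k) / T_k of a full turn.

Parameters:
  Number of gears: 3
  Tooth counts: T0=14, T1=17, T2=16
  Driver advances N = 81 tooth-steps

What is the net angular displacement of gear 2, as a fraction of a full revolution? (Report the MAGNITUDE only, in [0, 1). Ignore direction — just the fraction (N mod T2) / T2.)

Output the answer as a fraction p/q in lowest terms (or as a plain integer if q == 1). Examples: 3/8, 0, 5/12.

Chain of 3 gears, tooth counts: [14, 17, 16]
  gear 0: T0=14, direction=positive, advance = 81 mod 14 = 11 teeth = 11/14 turn
  gear 1: T1=17, direction=negative, advance = 81 mod 17 = 13 teeth = 13/17 turn
  gear 2: T2=16, direction=positive, advance = 81 mod 16 = 1 teeth = 1/16 turn
Gear 2: 81 mod 16 = 1
Fraction = 1 / 16 = 1/16 (gcd(1,16)=1) = 1/16

Answer: 1/16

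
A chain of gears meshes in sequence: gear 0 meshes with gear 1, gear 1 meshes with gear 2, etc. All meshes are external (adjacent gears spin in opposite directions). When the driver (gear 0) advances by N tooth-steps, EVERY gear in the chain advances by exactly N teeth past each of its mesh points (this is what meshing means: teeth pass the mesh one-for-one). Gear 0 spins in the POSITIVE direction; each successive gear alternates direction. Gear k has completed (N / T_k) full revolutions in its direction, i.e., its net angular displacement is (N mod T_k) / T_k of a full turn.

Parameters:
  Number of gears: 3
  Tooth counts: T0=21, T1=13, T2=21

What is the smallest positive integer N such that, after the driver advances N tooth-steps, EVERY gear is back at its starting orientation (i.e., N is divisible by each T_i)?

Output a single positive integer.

Answer: 273

Derivation:
Gear k returns to start when N is a multiple of T_k.
All gears at start simultaneously when N is a common multiple of [21, 13, 21]; the smallest such N is lcm(21, 13, 21).
Start: lcm = T0 = 21
Fold in T1=13: gcd(21, 13) = 1; lcm(21, 13) = 21 * 13 / 1 = 273 / 1 = 273
Fold in T2=21: gcd(273, 21) = 21; lcm(273, 21) = 273 * 21 / 21 = 5733 / 21 = 273
Full cycle length = 273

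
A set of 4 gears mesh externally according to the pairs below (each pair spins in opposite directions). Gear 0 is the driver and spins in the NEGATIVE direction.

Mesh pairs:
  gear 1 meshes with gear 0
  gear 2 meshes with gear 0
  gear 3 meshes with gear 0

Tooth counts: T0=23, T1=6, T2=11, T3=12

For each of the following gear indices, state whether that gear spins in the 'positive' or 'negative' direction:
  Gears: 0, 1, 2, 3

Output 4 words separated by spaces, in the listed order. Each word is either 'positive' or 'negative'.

Gear 0 (driver): negative (depth 0)
  gear 1: meshes with gear 0 -> depth 1 -> positive (opposite of gear 0)
  gear 2: meshes with gear 0 -> depth 1 -> positive (opposite of gear 0)
  gear 3: meshes with gear 0 -> depth 1 -> positive (opposite of gear 0)
Queried indices 0, 1, 2, 3 -> negative, positive, positive, positive

Answer: negative positive positive positive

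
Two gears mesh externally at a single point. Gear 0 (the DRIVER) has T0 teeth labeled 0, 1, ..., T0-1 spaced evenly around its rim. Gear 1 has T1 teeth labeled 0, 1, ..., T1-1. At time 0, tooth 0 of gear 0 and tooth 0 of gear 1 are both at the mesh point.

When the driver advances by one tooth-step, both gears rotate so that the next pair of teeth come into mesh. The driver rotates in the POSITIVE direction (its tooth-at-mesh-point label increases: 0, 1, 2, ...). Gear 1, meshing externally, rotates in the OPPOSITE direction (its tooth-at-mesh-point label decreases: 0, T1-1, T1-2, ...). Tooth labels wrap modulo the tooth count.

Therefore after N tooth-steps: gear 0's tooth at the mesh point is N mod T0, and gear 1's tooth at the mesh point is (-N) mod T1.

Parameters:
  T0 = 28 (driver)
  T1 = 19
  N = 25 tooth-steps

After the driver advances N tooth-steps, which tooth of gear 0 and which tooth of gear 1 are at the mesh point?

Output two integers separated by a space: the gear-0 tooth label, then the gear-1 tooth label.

Gear 0 (driver, T0=28): tooth at mesh = N mod T0
  25 = 0 * 28 + 25, so 25 mod 28 = 25
  gear 0 tooth = 25
Gear 1 (driven, T1=19): tooth at mesh = (-N) mod T1
  25 = 1 * 19 + 6, so 25 mod 19 = 6
  (-25) mod 19 = (-6) mod 19 = 19 - 6 = 13
Mesh after 25 steps: gear-0 tooth 25 meets gear-1 tooth 13

Answer: 25 13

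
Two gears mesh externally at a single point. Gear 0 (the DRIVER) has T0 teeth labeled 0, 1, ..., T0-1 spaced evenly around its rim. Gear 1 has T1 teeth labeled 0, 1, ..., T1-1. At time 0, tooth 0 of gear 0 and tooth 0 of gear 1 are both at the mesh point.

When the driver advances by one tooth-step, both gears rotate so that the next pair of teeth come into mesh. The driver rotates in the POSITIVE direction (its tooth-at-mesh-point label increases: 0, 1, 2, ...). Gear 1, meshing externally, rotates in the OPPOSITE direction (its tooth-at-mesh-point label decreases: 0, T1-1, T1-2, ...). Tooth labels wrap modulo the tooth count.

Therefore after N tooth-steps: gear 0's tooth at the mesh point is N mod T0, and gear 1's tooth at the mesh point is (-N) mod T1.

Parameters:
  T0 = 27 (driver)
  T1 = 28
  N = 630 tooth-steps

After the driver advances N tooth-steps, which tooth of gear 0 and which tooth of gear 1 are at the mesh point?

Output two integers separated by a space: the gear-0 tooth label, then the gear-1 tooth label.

Gear 0 (driver, T0=27): tooth at mesh = N mod T0
  630 = 23 * 27 + 9, so 630 mod 27 = 9
  gear 0 tooth = 9
Gear 1 (driven, T1=28): tooth at mesh = (-N) mod T1
  630 = 22 * 28 + 14, so 630 mod 28 = 14
  (-630) mod 28 = (-14) mod 28 = 28 - 14 = 14
Mesh after 630 steps: gear-0 tooth 9 meets gear-1 tooth 14

Answer: 9 14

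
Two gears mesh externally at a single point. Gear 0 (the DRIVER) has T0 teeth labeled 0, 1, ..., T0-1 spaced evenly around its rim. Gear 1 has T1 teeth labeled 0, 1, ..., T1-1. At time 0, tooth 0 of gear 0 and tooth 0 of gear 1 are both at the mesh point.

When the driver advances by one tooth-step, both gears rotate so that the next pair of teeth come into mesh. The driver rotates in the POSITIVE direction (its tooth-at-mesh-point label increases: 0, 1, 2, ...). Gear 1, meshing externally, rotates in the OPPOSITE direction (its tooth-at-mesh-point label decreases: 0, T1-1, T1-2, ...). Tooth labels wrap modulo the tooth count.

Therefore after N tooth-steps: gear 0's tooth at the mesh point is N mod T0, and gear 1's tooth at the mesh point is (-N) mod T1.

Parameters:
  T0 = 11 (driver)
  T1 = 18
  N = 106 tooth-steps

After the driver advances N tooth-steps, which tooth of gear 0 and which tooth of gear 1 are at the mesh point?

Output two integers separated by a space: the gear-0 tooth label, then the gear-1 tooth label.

Answer: 7 2

Derivation:
Gear 0 (driver, T0=11): tooth at mesh = N mod T0
  106 = 9 * 11 + 7, so 106 mod 11 = 7
  gear 0 tooth = 7
Gear 1 (driven, T1=18): tooth at mesh = (-N) mod T1
  106 = 5 * 18 + 16, so 106 mod 18 = 16
  (-106) mod 18 = (-16) mod 18 = 18 - 16 = 2
Mesh after 106 steps: gear-0 tooth 7 meets gear-1 tooth 2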